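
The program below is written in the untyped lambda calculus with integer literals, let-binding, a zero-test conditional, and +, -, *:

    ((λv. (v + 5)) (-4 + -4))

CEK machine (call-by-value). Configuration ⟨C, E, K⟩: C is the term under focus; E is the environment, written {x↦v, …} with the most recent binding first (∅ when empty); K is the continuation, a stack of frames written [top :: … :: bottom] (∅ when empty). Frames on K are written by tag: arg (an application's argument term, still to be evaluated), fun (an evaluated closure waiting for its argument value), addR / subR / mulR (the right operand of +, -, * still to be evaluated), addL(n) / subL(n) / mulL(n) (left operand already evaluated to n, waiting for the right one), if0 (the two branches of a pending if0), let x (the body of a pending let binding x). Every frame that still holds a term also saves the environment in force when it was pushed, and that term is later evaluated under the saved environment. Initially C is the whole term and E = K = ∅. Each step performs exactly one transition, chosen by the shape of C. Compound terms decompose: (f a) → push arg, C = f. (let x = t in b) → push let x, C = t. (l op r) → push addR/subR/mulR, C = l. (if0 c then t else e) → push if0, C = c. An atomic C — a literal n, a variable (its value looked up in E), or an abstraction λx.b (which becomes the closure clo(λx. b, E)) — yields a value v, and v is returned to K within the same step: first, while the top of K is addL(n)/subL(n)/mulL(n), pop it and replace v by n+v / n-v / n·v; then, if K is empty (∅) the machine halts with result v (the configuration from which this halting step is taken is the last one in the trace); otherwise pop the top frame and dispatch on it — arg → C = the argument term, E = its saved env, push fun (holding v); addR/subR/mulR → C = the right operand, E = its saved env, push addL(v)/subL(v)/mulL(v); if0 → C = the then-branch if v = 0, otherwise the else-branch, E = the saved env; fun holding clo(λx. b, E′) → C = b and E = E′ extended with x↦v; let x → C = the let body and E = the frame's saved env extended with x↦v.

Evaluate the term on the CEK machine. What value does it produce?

Answer: -3

Execution trace:
t=0: [C=((λv. (v + 5)) (-4 + -4)) | E=∅ | K=∅]
t=1: [C=(λv. (v + 5)) | E=∅ | K=[arg]]
t=2: [C=(-4 + -4) | E=∅ | K=[fun]]
t=3: [C=-4 | E=∅ | K=[addR :: fun]]
t=4: [C=-4 | E=∅ | K=[addL(-4) :: fun]]
t=5: [C=(v + 5) | E={v↦-8} | K=∅]
t=6: [C=v | E={v↦-8} | K=[addR]]
t=7: [C=5 | E={v↦-8} | K=[addL(-8)]]
→ final value -3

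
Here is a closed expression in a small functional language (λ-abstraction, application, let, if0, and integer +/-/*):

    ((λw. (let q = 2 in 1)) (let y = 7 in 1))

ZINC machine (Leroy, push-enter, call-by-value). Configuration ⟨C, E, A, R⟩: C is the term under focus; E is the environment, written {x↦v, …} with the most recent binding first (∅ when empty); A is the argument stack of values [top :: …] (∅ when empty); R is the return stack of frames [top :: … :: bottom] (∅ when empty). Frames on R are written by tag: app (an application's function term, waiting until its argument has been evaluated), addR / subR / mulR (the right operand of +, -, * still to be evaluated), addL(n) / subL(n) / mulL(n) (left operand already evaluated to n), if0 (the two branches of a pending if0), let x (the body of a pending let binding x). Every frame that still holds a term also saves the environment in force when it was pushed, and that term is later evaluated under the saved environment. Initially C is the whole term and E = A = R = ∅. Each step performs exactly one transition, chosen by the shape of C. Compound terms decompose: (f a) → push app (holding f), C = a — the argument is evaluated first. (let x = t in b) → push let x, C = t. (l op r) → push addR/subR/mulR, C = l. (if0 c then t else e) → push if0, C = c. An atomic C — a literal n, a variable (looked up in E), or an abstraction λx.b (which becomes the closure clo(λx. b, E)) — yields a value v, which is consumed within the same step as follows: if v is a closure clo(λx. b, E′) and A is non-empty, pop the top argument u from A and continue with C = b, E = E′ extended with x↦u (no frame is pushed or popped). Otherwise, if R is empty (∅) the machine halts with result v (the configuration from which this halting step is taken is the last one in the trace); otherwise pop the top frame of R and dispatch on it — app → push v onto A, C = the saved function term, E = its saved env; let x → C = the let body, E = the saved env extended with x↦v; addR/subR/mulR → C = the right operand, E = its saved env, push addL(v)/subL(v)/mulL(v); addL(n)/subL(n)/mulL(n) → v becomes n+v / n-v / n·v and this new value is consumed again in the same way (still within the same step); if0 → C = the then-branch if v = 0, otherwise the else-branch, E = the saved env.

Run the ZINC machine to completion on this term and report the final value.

t=0: ⟨C=((λw. (let q = 2 in 1)) (let y = 7 in 1)); E=∅; A=∅; R=∅⟩
t=1: ⟨C=(let y = 7 in 1); E=∅; A=∅; R=[app]⟩
t=2: ⟨C=7; E=∅; A=∅; R=[let y :: app]⟩
t=3: ⟨C=1; E={y↦7}; A=∅; R=[app]⟩
t=4: ⟨C=(λw. (let q = 2 in 1)); E=∅; A=[1]; R=∅⟩
t=5: ⟨C=(let q = 2 in 1); E={w↦1}; A=∅; R=∅⟩
t=6: ⟨C=2; E={w↦1}; A=∅; R=[let q]⟩
t=7: ⟨C=1; E={q↦2, w↦1}; A=∅; R=∅⟩
→ final value 1

Answer: 1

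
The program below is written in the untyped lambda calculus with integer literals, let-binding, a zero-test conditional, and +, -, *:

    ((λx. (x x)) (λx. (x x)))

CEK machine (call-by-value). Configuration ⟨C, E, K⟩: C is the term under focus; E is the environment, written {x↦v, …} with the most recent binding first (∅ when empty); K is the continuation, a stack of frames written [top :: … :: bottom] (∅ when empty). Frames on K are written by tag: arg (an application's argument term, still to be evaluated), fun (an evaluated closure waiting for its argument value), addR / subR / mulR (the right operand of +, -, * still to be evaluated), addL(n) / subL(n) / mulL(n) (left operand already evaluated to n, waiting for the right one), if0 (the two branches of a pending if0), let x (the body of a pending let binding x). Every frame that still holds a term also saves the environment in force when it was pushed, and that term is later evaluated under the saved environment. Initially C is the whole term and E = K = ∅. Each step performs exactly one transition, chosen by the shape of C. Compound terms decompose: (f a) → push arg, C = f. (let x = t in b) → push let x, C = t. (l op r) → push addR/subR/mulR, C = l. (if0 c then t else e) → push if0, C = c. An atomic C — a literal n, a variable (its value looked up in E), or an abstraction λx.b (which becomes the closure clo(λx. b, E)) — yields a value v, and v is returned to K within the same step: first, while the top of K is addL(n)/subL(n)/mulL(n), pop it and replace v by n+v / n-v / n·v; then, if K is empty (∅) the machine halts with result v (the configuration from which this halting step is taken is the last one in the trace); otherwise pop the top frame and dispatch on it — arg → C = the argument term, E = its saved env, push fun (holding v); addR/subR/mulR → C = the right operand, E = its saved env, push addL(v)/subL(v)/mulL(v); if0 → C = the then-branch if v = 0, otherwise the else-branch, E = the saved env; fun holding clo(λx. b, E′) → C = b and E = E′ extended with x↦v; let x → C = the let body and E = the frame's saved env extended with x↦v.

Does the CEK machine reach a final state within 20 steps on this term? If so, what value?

step 0: [C=((λx. (x x)) (λx. (x x))) | E=∅ | K=∅]
step 1: [C=(λx. (x x)) | E=∅ | K=[arg]]
step 2: [C=(λx. (x x)) | E=∅ | K=[fun]]
step 3: [C=(x x) | E={x↦clo(λx. (x x), ∅)} | K=∅]
step 4: [C=x | E={x↦clo(λx. (x x), ∅)} | K=[arg]]
step 5: [C=x | E={x↦clo(λx. (x x), ∅)} | K=[fun]]
… configuration repeats with period 3 (steps 3–5 recur indefinitely) …

Answer: DIVERGES (no final state within 20 steps)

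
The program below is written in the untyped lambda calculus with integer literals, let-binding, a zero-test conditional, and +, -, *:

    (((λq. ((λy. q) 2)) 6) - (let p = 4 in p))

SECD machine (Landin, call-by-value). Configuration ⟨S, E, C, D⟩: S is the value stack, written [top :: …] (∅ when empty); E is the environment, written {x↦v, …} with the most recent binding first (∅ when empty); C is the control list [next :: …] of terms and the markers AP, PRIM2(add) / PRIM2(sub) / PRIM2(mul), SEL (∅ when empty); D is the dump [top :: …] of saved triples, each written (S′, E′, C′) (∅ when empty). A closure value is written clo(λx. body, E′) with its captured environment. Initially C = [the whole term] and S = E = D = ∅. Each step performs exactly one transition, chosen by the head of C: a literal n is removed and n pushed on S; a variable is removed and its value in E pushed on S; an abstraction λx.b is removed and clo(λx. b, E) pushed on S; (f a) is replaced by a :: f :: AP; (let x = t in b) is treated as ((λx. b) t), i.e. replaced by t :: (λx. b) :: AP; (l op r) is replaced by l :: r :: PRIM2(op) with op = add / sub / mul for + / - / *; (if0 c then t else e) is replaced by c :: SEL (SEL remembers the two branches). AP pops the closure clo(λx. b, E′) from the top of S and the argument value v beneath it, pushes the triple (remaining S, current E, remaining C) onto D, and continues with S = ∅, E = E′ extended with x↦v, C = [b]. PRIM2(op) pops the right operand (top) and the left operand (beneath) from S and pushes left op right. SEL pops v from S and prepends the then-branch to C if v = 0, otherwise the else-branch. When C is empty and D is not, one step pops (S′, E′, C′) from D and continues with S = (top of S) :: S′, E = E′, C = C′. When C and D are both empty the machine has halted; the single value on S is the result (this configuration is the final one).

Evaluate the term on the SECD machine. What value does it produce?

step 0: [S=∅ | E=∅ | C=[(((λq. ((λy. q) 2)) 6) - (let p = 4 in p))] | D=∅]
step 1: [S=∅ | E=∅ | C=[((λq. ((λy. q) 2)) 6) :: (let p = 4 in p) :: PRIM2(sub)] | D=∅]
step 2: [S=∅ | E=∅ | C=[6 :: (λq. ((λy. q) 2)) :: AP :: (let p = 4 in p) :: PRIM2(sub)] | D=∅]
step 3: [S=[6] | E=∅ | C=[(λq. ((λy. q) 2)) :: AP :: (let p = 4 in p) :: PRIM2(sub)] | D=∅]
step 4: [S=[clo(λq. ((λy. q) 2), ∅) :: 6] | E=∅ | C=[AP :: (let p = 4 in p) :: PRIM2(sub)] | D=∅]
step 5: [S=∅ | E={q↦6} | C=[((λy. q) 2)] | D=[(∅, ∅, [(let p = 4 in p) :: PRIM2(sub)])]]
step 6: [S=∅ | E={q↦6} | C=[2 :: (λy. q) :: AP] | D=[(∅, ∅, [(let p = 4 in p) :: PRIM2(sub)])]]
step 7: [S=[2] | E={q↦6} | C=[(λy. q) :: AP] | D=[(∅, ∅, [(let p = 4 in p) :: PRIM2(sub)])]]
step 8: [S=[clo(λy. q, {q↦6}) :: 2] | E={q↦6} | C=[AP] | D=[(∅, ∅, [(let p = 4 in p) :: PRIM2(sub)])]]
step 9: [S=∅ | E={y↦2, q↦6} | C=[q] | D=[(∅, {q↦6}, ∅) :: (∅, ∅, [(let p = 4 in p) :: PRIM2(sub)])]]
step 10: [S=[6] | E={y↦2, q↦6} | C=∅ | D=[(∅, {q↦6}, ∅) :: (∅, ∅, [(let p = 4 in p) :: PRIM2(sub)])]]
step 11: [S=[6] | E={q↦6} | C=∅ | D=[(∅, ∅, [(let p = 4 in p) :: PRIM2(sub)])]]
step 12: [S=[6] | E=∅ | C=[(let p = 4 in p) :: PRIM2(sub)] | D=∅]
step 13: [S=[6] | E=∅ | C=[4 :: (λp. p) :: AP :: PRIM2(sub)] | D=∅]
step 14: [S=[4 :: 6] | E=∅ | C=[(λp. p) :: AP :: PRIM2(sub)] | D=∅]
step 15: [S=[clo(λp. p, ∅) :: 4 :: 6] | E=∅ | C=[AP :: PRIM2(sub)] | D=∅]
step 16: [S=∅ | E={p↦4} | C=[p] | D=[([6], ∅, [PRIM2(sub)])]]
step 17: [S=[4] | E={p↦4} | C=∅ | D=[([6], ∅, [PRIM2(sub)])]]
step 18: [S=[4 :: 6] | E=∅ | C=[PRIM2(sub)] | D=∅]
step 19: [S=[2] | E=∅ | C=∅ | D=∅]
→ final value 2

Answer: 2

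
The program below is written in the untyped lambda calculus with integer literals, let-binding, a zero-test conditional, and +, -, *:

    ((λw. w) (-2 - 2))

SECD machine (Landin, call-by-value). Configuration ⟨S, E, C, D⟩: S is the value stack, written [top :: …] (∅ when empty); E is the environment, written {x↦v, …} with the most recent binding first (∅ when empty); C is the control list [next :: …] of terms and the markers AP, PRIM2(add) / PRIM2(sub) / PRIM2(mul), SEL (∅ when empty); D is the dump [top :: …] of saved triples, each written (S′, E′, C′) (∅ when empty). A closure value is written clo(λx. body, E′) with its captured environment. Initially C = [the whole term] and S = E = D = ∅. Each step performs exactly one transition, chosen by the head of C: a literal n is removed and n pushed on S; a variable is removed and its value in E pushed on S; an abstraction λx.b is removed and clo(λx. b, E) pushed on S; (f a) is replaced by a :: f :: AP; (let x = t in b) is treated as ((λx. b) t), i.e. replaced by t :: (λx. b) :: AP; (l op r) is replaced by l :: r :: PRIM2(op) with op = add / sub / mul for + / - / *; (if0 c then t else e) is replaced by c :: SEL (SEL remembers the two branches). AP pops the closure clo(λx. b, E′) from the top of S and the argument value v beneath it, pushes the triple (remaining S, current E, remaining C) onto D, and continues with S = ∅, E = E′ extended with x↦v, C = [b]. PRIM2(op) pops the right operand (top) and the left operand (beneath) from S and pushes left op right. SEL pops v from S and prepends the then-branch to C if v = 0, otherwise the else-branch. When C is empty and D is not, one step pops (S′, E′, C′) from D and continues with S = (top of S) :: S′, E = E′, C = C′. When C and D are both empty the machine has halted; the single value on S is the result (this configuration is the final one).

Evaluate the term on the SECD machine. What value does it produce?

Answer: -4

Derivation:
[0] <S=∅, E=∅, C=[((λw. w) (-2 - 2))], D=∅>
[1] <S=∅, E=∅, C=[(-2 - 2) :: (λw. w) :: AP], D=∅>
[2] <S=∅, E=∅, C=[-2 :: 2 :: PRIM2(sub) :: (λw. w) :: AP], D=∅>
[3] <S=[-2], E=∅, C=[2 :: PRIM2(sub) :: (λw. w) :: AP], D=∅>
[4] <S=[2 :: -2], E=∅, C=[PRIM2(sub) :: (λw. w) :: AP], D=∅>
[5] <S=[-4], E=∅, C=[(λw. w) :: AP], D=∅>
[6] <S=[clo(λw. w, ∅) :: -4], E=∅, C=[AP], D=∅>
[7] <S=∅, E={w↦-4}, C=[w], D=[(∅, ∅, ∅)]>
[8] <S=[-4], E={w↦-4}, C=∅, D=[(∅, ∅, ∅)]>
[9] <S=[-4], E=∅, C=∅, D=∅>
→ final value -4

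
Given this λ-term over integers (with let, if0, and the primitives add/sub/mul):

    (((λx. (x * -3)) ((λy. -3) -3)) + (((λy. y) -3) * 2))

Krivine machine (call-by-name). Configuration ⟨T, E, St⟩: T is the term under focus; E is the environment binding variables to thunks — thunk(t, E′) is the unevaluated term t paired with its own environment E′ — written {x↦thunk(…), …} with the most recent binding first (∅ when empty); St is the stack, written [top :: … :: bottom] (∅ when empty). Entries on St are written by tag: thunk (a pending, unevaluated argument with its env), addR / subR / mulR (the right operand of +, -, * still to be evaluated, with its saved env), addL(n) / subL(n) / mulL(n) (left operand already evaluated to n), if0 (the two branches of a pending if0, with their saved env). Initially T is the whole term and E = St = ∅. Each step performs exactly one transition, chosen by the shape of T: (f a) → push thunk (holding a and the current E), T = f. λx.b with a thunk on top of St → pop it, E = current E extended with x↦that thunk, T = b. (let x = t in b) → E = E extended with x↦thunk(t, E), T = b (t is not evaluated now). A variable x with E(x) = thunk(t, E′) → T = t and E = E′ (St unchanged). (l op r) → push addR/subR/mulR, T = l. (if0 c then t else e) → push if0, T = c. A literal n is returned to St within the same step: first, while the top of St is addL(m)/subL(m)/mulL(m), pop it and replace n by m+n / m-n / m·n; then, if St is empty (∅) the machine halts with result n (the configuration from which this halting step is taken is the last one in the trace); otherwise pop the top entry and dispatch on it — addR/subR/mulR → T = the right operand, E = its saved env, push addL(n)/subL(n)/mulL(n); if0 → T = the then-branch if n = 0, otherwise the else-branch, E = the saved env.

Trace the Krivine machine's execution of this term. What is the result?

0. <T=(((λx. (x * -3)) ((λy. -3) -3)) + (((λy. y) -3) * 2)), E=∅, St=∅>
1. <T=((λx. (x * -3)) ((λy. -3) -3)), E=∅, St=[addR]>
2. <T=(λx. (x * -3)), E=∅, St=[thunk :: addR]>
3. <T=(x * -3), E={x↦thunk(((λy. -3) -3), ∅)}, St=[addR]>
4. <T=x, E={x↦thunk(((λy. -3) -3), ∅)}, St=[mulR :: addR]>
5. <T=((λy. -3) -3), E=∅, St=[mulR :: addR]>
6. <T=(λy. -3), E=∅, St=[thunk :: mulR :: addR]>
7. <T=-3, E={y↦thunk(-3, ∅)}, St=[mulR :: addR]>
8. <T=-3, E={x↦thunk(((λy. -3) -3), ∅)}, St=[mulL(-3) :: addR]>
9. <T=(((λy. y) -3) * 2), E=∅, St=[addL(9)]>
10. <T=((λy. y) -3), E=∅, St=[mulR :: addL(9)]>
11. <T=(λy. y), E=∅, St=[thunk :: mulR :: addL(9)]>
12. <T=y, E={y↦thunk(-3, ∅)}, St=[mulR :: addL(9)]>
13. <T=-3, E=∅, St=[mulR :: addL(9)]>
14. <T=2, E=∅, St=[mulL(-3) :: addL(9)]>
→ final value 3

Answer: 3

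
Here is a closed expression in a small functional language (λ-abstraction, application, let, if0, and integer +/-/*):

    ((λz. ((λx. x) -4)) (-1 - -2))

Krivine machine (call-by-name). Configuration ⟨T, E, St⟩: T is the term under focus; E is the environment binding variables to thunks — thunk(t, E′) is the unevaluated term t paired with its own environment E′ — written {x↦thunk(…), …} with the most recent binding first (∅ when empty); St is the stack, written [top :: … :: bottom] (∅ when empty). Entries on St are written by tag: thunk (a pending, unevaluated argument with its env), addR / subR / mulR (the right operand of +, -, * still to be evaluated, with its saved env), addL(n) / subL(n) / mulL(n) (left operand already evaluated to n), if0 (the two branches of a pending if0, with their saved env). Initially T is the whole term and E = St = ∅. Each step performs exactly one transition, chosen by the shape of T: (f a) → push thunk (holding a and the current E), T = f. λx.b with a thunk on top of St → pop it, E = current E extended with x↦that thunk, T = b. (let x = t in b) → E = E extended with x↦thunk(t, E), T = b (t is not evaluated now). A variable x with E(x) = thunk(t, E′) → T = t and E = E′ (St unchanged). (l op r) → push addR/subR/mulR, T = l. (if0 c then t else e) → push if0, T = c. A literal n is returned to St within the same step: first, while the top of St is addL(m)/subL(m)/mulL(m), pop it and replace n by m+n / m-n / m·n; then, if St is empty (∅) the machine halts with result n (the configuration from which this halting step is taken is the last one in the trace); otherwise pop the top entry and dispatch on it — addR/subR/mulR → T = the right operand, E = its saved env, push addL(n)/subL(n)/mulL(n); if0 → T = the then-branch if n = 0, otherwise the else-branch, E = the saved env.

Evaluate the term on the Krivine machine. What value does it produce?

Answer: -4

Execution trace:
t=0: ⟨T=((λz. ((λx. x) -4)) (-1 - -2)); E=∅; St=∅⟩
t=1: ⟨T=(λz. ((λx. x) -4)); E=∅; St=[thunk]⟩
t=2: ⟨T=((λx. x) -4); E={z↦thunk((-1 - -2), ∅)}; St=∅⟩
t=3: ⟨T=(λx. x); E={z↦thunk((-1 - -2), ∅)}; St=[thunk]⟩
t=4: ⟨T=x; E={x↦thunk(-4, {z↦thunk((-1 - -2), ∅)}), z↦thunk((-1 - -2), ∅)}; St=∅⟩
t=5: ⟨T=-4; E={z↦thunk((-1 - -2), ∅)}; St=∅⟩
→ final value -4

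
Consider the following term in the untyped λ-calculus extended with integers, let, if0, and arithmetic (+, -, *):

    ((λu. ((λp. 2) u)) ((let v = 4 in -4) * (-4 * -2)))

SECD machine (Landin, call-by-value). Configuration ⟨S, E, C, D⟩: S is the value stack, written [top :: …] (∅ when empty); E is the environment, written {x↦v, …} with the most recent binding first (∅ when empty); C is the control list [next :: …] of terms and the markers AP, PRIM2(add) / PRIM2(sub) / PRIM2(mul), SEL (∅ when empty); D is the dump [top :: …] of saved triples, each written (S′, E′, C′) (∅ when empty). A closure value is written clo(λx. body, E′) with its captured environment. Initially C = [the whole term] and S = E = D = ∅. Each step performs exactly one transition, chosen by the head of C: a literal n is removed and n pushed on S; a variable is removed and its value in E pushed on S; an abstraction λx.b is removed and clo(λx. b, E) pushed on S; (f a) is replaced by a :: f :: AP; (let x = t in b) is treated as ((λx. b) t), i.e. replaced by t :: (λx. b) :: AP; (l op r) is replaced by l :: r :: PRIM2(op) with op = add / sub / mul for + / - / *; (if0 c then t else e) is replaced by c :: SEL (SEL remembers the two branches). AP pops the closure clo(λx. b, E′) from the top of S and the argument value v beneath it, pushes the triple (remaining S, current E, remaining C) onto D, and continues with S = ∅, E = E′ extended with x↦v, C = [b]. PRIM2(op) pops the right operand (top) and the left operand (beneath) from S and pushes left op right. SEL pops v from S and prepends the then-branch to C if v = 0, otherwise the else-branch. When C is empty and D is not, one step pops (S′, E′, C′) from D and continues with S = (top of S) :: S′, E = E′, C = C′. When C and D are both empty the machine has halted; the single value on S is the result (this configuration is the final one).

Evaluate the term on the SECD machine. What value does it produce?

Answer: 2

Execution trace:
step 0: <S=∅, E=∅, C=[((λu. ((λp. 2) u)) ((let v = 4 in -4) * (-4 * -2)))], D=∅>
step 1: <S=∅, E=∅, C=[((let v = 4 in -4) * (-4 * -2)) :: (λu. ((λp. 2) u)) :: AP], D=∅>
step 2: <S=∅, E=∅, C=[(let v = 4 in -4) :: (-4 * -2) :: PRIM2(mul) :: (λu. ((λp. 2) u)) :: AP], D=∅>
step 3: <S=∅, E=∅, C=[4 :: (λv. -4) :: AP :: (-4 * -2) :: PRIM2(mul) :: (λu. ((λp. 2) u)) :: AP], D=∅>
step 4: <S=[4], E=∅, C=[(λv. -4) :: AP :: (-4 * -2) :: PRIM2(mul) :: (λu. ((λp. 2) u)) :: AP], D=∅>
step 5: <S=[clo(λv. -4, ∅) :: 4], E=∅, C=[AP :: (-4 * -2) :: PRIM2(mul) :: (λu. ((λp. 2) u)) :: AP], D=∅>
step 6: <S=∅, E={v↦4}, C=[-4], D=[(∅, ∅, [(-4 * -2) :: PRIM2(mul) :: (λu. ((λp. 2) u)) :: AP])]>
step 7: <S=[-4], E={v↦4}, C=∅, D=[(∅, ∅, [(-4 * -2) :: PRIM2(mul) :: (λu. ((λp. 2) u)) :: AP])]>
step 8: <S=[-4], E=∅, C=[(-4 * -2) :: PRIM2(mul) :: (λu. ((λp. 2) u)) :: AP], D=∅>
step 9: <S=[-4], E=∅, C=[-4 :: -2 :: PRIM2(mul) :: PRIM2(mul) :: (λu. ((λp. 2) u)) :: AP], D=∅>
step 10: <S=[-4 :: -4], E=∅, C=[-2 :: PRIM2(mul) :: PRIM2(mul) :: (λu. ((λp. 2) u)) :: AP], D=∅>
step 11: <S=[-2 :: -4 :: -4], E=∅, C=[PRIM2(mul) :: PRIM2(mul) :: (λu. ((λp. 2) u)) :: AP], D=∅>
step 12: <S=[8 :: -4], E=∅, C=[PRIM2(mul) :: (λu. ((λp. 2) u)) :: AP], D=∅>
step 13: <S=[-32], E=∅, C=[(λu. ((λp. 2) u)) :: AP], D=∅>
step 14: <S=[clo(λu. ((λp. 2) u), ∅) :: -32], E=∅, C=[AP], D=∅>
step 15: <S=∅, E={u↦-32}, C=[((λp. 2) u)], D=[(∅, ∅, ∅)]>
step 16: <S=∅, E={u↦-32}, C=[u :: (λp. 2) :: AP], D=[(∅, ∅, ∅)]>
step 17: <S=[-32], E={u↦-32}, C=[(λp. 2) :: AP], D=[(∅, ∅, ∅)]>
step 18: <S=[clo(λp. 2, {u↦-32}) :: -32], E={u↦-32}, C=[AP], D=[(∅, ∅, ∅)]>
step 19: <S=∅, E={p↦-32, u↦-32}, C=[2], D=[(∅, {u↦-32}, ∅) :: (∅, ∅, ∅)]>
step 20: <S=[2], E={p↦-32, u↦-32}, C=∅, D=[(∅, {u↦-32}, ∅) :: (∅, ∅, ∅)]>
step 21: <S=[2], E={u↦-32}, C=∅, D=[(∅, ∅, ∅)]>
step 22: <S=[2], E=∅, C=∅, D=∅>
→ final value 2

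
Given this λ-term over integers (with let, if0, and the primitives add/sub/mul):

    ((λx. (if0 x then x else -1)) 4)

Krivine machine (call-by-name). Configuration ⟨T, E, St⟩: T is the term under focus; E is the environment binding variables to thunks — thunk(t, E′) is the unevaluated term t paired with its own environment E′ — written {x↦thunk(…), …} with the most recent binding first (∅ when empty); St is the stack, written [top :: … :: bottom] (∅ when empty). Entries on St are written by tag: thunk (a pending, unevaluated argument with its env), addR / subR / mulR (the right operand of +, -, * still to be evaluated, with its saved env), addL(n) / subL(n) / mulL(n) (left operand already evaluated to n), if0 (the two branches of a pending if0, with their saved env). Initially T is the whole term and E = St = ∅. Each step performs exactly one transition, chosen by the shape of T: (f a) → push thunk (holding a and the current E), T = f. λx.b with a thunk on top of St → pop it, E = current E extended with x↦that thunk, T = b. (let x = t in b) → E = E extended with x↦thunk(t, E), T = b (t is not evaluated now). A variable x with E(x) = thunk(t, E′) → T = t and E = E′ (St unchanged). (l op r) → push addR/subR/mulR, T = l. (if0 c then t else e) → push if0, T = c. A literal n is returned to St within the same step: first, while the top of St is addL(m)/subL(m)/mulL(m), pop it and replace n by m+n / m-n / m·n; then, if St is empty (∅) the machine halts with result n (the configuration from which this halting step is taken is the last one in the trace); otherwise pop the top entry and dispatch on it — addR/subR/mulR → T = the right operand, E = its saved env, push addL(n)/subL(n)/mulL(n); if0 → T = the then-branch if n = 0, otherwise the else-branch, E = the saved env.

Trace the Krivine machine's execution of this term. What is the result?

Answer: -1

Derivation:
step 0: ⟨T=((λx. (if0 x then x else -1)) 4); E=∅; St=∅⟩
step 1: ⟨T=(λx. (if0 x then x else -1)); E=∅; St=[thunk]⟩
step 2: ⟨T=(if0 x then x else -1); E={x↦thunk(4, ∅)}; St=∅⟩
step 3: ⟨T=x; E={x↦thunk(4, ∅)}; St=[if0]⟩
step 4: ⟨T=4; E=∅; St=[if0]⟩
step 5: ⟨T=-1; E={x↦thunk(4, ∅)}; St=∅⟩
→ final value -1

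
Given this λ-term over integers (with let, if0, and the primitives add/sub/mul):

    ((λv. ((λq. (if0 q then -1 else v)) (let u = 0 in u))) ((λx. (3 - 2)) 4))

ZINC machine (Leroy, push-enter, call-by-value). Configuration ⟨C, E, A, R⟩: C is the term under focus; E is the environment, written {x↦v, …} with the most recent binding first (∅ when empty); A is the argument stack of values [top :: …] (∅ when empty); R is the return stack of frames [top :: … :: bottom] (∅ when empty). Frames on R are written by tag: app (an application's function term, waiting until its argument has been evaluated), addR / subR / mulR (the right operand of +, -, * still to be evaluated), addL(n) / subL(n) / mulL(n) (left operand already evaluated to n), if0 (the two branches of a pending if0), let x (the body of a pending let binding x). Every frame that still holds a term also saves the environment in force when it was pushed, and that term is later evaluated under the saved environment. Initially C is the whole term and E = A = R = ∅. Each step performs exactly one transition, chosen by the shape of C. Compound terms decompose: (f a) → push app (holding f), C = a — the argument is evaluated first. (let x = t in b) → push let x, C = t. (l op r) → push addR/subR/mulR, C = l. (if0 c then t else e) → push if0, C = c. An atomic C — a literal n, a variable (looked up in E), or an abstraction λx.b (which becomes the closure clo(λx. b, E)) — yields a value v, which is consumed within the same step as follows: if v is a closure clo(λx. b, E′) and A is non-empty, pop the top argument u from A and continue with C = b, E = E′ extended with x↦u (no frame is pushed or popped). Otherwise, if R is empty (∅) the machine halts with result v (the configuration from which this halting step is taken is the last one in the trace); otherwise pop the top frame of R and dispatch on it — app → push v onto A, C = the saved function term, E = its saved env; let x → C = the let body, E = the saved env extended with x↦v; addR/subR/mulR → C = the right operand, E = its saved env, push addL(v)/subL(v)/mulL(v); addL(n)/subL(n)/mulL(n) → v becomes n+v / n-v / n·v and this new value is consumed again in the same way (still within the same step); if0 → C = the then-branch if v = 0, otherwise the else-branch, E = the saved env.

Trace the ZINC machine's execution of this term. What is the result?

Answer: -1

Derivation:
0. <C=((λv. ((λq. (if0 q then -1 else v)) (let u = 0 in u))) ((λx. (3 - 2)) 4)), E=∅, A=∅, R=∅>
1. <C=((λx. (3 - 2)) 4), E=∅, A=∅, R=[app]>
2. <C=4, E=∅, A=∅, R=[app :: app]>
3. <C=(λx. (3 - 2)), E=∅, A=[4], R=[app]>
4. <C=(3 - 2), E={x↦4}, A=∅, R=[app]>
5. <C=3, E={x↦4}, A=∅, R=[subR :: app]>
6. <C=2, E={x↦4}, A=∅, R=[subL(3) :: app]>
7. <C=(λv. ((λq. (if0 q then -1 else v)) (let u = 0 in u))), E=∅, A=[1], R=∅>
8. <C=((λq. (if0 q then -1 else v)) (let u = 0 in u)), E={v↦1}, A=∅, R=∅>
9. <C=(let u = 0 in u), E={v↦1}, A=∅, R=[app]>
10. <C=0, E={v↦1}, A=∅, R=[let u :: app]>
11. <C=u, E={u↦0, v↦1}, A=∅, R=[app]>
12. <C=(λq. (if0 q then -1 else v)), E={v↦1}, A=[0], R=∅>
13. <C=(if0 q then -1 else v), E={q↦0, v↦1}, A=∅, R=∅>
14. <C=q, E={q↦0, v↦1}, A=∅, R=[if0]>
15. <C=-1, E={q↦0, v↦1}, A=∅, R=∅>
→ final value -1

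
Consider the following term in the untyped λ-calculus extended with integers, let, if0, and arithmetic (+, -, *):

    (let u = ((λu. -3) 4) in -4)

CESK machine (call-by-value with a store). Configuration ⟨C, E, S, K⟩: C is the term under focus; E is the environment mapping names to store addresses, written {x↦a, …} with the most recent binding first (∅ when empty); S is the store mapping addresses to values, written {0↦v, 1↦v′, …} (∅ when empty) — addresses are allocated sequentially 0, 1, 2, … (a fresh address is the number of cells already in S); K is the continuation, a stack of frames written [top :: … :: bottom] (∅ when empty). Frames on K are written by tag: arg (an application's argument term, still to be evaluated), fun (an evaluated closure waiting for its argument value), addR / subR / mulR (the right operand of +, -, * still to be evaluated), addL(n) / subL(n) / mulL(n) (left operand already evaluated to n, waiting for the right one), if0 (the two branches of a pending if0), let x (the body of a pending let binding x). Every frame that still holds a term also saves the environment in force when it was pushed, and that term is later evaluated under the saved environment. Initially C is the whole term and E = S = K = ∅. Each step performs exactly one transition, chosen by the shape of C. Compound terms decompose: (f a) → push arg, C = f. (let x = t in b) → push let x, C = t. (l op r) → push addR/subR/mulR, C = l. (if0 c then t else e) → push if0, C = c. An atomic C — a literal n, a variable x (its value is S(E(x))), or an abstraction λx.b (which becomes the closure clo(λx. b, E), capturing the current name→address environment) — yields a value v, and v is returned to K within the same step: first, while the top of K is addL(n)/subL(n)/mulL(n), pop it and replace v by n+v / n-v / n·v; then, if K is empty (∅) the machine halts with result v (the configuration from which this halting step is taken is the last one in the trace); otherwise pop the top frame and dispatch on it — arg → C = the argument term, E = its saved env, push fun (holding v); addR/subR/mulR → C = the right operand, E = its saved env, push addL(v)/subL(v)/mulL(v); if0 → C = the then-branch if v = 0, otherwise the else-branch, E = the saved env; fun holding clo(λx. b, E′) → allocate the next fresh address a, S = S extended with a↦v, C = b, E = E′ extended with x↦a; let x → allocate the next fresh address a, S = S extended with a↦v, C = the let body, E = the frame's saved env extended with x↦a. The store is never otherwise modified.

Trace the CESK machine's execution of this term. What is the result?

Answer: -4

Derivation:
t=0: [C=(let u = ((λu. -3) 4) in -4) | E=∅ | S=∅ | K=∅]
t=1: [C=((λu. -3) 4) | E=∅ | S=∅ | K=[let u]]
t=2: [C=(λu. -3) | E=∅ | S=∅ | K=[arg :: let u]]
t=3: [C=4 | E=∅ | S=∅ | K=[fun :: let u]]
t=4: [C=-3 | E={u↦0} | S={0↦4} | K=[let u]]
t=5: [C=-4 | E={u↦1} | S={0↦4, 1↦-3} | K=∅]
→ final value -4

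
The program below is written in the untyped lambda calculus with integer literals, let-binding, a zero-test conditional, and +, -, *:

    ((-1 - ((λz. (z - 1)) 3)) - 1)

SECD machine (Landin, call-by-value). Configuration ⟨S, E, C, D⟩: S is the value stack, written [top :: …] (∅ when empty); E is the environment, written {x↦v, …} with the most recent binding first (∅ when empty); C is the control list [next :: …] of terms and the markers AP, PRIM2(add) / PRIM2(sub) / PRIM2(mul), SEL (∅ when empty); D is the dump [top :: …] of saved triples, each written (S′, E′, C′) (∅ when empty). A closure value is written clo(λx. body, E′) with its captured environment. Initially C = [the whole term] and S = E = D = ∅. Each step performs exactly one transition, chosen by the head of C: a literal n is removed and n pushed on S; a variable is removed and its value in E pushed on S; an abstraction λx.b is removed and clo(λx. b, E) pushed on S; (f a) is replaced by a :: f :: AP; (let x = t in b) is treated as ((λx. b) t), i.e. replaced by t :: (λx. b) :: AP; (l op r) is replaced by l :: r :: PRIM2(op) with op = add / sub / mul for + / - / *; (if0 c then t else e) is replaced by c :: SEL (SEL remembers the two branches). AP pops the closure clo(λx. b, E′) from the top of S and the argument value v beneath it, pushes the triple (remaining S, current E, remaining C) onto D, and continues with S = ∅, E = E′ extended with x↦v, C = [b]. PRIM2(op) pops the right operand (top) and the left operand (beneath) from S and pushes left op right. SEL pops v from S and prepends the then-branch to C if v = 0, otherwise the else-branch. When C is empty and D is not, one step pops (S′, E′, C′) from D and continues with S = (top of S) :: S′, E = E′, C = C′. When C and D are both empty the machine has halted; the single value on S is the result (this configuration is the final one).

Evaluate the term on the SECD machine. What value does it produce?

Answer: -4

Machine steps:
step 0: [S=∅ | E=∅ | C=[((-1 - ((λz. (z - 1)) 3)) - 1)] | D=∅]
step 1: [S=∅ | E=∅ | C=[(-1 - ((λz. (z - 1)) 3)) :: 1 :: PRIM2(sub)] | D=∅]
step 2: [S=∅ | E=∅ | C=[-1 :: ((λz. (z - 1)) 3) :: PRIM2(sub) :: 1 :: PRIM2(sub)] | D=∅]
step 3: [S=[-1] | E=∅ | C=[((λz. (z - 1)) 3) :: PRIM2(sub) :: 1 :: PRIM2(sub)] | D=∅]
step 4: [S=[-1] | E=∅ | C=[3 :: (λz. (z - 1)) :: AP :: PRIM2(sub) :: 1 :: PRIM2(sub)] | D=∅]
step 5: [S=[3 :: -1] | E=∅ | C=[(λz. (z - 1)) :: AP :: PRIM2(sub) :: 1 :: PRIM2(sub)] | D=∅]
step 6: [S=[clo(λz. (z - 1), ∅) :: 3 :: -1] | E=∅ | C=[AP :: PRIM2(sub) :: 1 :: PRIM2(sub)] | D=∅]
step 7: [S=∅ | E={z↦3} | C=[(z - 1)] | D=[([-1], ∅, [PRIM2(sub) :: 1 :: PRIM2(sub)])]]
step 8: [S=∅ | E={z↦3} | C=[z :: 1 :: PRIM2(sub)] | D=[([-1], ∅, [PRIM2(sub) :: 1 :: PRIM2(sub)])]]
step 9: [S=[3] | E={z↦3} | C=[1 :: PRIM2(sub)] | D=[([-1], ∅, [PRIM2(sub) :: 1 :: PRIM2(sub)])]]
step 10: [S=[1 :: 3] | E={z↦3} | C=[PRIM2(sub)] | D=[([-1], ∅, [PRIM2(sub) :: 1 :: PRIM2(sub)])]]
step 11: [S=[2] | E={z↦3} | C=∅ | D=[([-1], ∅, [PRIM2(sub) :: 1 :: PRIM2(sub)])]]
step 12: [S=[2 :: -1] | E=∅ | C=[PRIM2(sub) :: 1 :: PRIM2(sub)] | D=∅]
step 13: [S=[-3] | E=∅ | C=[1 :: PRIM2(sub)] | D=∅]
step 14: [S=[1 :: -3] | E=∅ | C=[PRIM2(sub)] | D=∅]
step 15: [S=[-4] | E=∅ | C=∅ | D=∅]
→ final value -4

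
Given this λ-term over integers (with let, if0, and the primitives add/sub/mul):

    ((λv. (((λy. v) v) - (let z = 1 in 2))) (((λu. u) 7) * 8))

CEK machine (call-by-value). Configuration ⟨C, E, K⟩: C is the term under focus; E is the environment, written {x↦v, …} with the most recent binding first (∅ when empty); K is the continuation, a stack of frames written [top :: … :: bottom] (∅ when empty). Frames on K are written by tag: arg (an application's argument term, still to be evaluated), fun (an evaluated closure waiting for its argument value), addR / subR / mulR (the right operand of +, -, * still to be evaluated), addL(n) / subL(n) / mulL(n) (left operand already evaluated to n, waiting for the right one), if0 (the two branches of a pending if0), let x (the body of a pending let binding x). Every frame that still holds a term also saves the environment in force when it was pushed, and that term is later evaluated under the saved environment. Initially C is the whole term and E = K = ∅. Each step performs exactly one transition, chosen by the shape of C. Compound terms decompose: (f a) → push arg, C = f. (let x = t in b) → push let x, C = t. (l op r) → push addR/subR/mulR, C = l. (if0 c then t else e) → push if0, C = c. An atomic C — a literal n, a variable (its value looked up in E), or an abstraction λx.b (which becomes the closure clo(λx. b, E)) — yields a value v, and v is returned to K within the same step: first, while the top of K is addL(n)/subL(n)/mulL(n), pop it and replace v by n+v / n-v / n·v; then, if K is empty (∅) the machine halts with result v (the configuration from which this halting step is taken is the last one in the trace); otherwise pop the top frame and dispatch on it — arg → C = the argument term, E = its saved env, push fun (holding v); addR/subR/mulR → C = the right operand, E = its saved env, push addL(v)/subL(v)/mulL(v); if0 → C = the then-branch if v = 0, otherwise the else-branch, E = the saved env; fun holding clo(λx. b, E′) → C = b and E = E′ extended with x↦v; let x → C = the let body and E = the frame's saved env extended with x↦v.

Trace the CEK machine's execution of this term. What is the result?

Answer: 54

Machine steps:
0. ⟨C=((λv. (((λy. v) v) - (let z = 1 in 2))) (((λu. u) 7) * 8)); E=∅; K=∅⟩
1. ⟨C=(λv. (((λy. v) v) - (let z = 1 in 2))); E=∅; K=[arg]⟩
2. ⟨C=(((λu. u) 7) * 8); E=∅; K=[fun]⟩
3. ⟨C=((λu. u) 7); E=∅; K=[mulR :: fun]⟩
4. ⟨C=(λu. u); E=∅; K=[arg :: mulR :: fun]⟩
5. ⟨C=7; E=∅; K=[fun :: mulR :: fun]⟩
6. ⟨C=u; E={u↦7}; K=[mulR :: fun]⟩
7. ⟨C=8; E=∅; K=[mulL(7) :: fun]⟩
8. ⟨C=(((λy. v) v) - (let z = 1 in 2)); E={v↦56}; K=∅⟩
9. ⟨C=((λy. v) v); E={v↦56}; K=[subR]⟩
10. ⟨C=(λy. v); E={v↦56}; K=[arg :: subR]⟩
11. ⟨C=v; E={v↦56}; K=[fun :: subR]⟩
12. ⟨C=v; E={y↦56, v↦56}; K=[subR]⟩
13. ⟨C=(let z = 1 in 2); E={v↦56}; K=[subL(56)]⟩
14. ⟨C=1; E={v↦56}; K=[let z :: subL(56)]⟩
15. ⟨C=2; E={z↦1, v↦56}; K=[subL(56)]⟩
→ final value 54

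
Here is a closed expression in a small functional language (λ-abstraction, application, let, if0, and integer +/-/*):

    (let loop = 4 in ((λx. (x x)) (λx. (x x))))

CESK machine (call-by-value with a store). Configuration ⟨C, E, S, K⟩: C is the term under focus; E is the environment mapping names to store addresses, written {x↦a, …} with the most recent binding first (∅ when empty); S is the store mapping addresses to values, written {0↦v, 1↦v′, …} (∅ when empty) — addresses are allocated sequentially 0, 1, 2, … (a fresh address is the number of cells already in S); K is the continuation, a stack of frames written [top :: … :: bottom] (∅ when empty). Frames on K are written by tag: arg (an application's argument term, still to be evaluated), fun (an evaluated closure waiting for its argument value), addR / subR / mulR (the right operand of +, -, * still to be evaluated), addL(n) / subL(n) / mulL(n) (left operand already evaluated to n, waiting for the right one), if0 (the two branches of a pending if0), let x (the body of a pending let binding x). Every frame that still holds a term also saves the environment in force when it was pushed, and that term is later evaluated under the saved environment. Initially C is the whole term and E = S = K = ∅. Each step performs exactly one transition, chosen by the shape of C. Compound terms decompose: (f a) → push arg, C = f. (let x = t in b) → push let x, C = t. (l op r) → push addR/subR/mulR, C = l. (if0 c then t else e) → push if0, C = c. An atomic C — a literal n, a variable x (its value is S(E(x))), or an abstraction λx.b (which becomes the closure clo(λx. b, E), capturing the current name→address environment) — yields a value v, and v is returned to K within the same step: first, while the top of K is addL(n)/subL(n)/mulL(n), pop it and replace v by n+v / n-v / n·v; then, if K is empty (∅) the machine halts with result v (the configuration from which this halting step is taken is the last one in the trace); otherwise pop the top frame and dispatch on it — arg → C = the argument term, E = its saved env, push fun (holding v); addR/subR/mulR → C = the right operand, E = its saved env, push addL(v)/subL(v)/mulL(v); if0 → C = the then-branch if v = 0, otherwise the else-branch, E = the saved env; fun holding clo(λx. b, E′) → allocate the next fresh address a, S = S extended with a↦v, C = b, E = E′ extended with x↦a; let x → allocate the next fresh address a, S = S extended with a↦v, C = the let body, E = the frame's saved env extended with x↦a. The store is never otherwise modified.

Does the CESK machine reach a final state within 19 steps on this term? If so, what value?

0. ⟨C=(let loop = 4 in ((λx. (x x)) (λx. (x x)))); E=∅; S=∅; K=∅⟩
1. ⟨C=4; E=∅; S=∅; K=[let loop]⟩
2. ⟨C=((λx. (x x)) (λx. (x x))); E={loop↦0}; S={0↦4}; K=∅⟩
3. ⟨C=(λx. (x x)); E={loop↦0}; S={0↦4}; K=[arg]⟩
4. ⟨C=(λx. (x x)); E={loop↦0}; S={0↦4}; K=[fun]⟩
5. ⟨C=(x x); E={x↦1, loop↦0}; S={0↦4, 1↦clo(λx. (x x), {loop↦0})}; K=∅⟩
6. ⟨C=x; E={x↦1, loop↦0}; S={0↦4, 1↦clo(λx. (x x), {loop↦0})}; K=[arg]⟩
7. ⟨C=x; E={x↦1, loop↦0}; S={0↦4, 1↦clo(λx. (x x), {loop↦0})}; K=[fun]⟩
8. ⟨C=(x x); E={x↦2, loop↦0}; S={0↦4, 1↦clo(λx. (x x), {loop↦0}), 2↦clo(λx. (x x), {loop↦0})}; K=∅⟩
9. ⟨C=x; E={x↦2, loop↦0}; S={0↦4, 1↦clo(λx. (x x), {loop↦0}), 2↦clo(λx. (x x), {loop↦0})}; K=[arg]⟩
10. ⟨C=x; E={x↦2, loop↦0}; S={0↦4, 1↦clo(λx. (x x), {loop↦0}), 2↦clo(λx. (x x), {loop↦0})}; K=[fun]⟩
11. ⟨C=(x x); E={x↦3, loop↦0}; S={0↦4, 1↦clo(λx. (x x), {loop↦0}), 2↦clo(λx. (x x), {loop↦0}), 3↦clo(λx. (x x), {loop↦0})}; K=∅⟩
12. ⟨C=x; E={x↦3, loop↦0}; S={0↦4, 1↦clo(λx. (x x), {loop↦0}), 2↦clo(λx. (x x), {loop↦0}), 3↦clo(λx. (x x), {loop↦0})}; K=[arg]⟩
13. ⟨C=x; E={x↦3, loop↦0}; S={0↦4, 1↦clo(λx. (x x), {loop↦0}), 2↦clo(λx. (x x), {loop↦0}), 3↦clo(λx. (x x), {loop↦0})}; K=[fun]⟩
14. ⟨C=(x x); E={x↦4, loop↦0}; S={0↦4, 1↦clo(λx. (x x), {loop↦0}), 2↦clo(λx. (x x), {loop↦0}), 3↦clo(λx. (x x), {loop↦0}), 4↦clo(λx. (x x), {loop↦0})}; K=∅⟩
15. ⟨C=x; E={x↦4, loop↦0}; S={0↦4, 1↦clo(λx. (x x), {loop↦0}), 2↦clo(λx. (x x), {loop↦0}), 3↦clo(λx. (x x), {loop↦0}), 4↦clo(λx. (x x), {loop↦0})}; K=[arg]⟩
16. ⟨C=x; E={x↦4, loop↦0}; S={0↦4, 1↦clo(λx. (x x), {loop↦0}), 2↦clo(λx. (x x), {loop↦0}), 3↦clo(λx. (x x), {loop↦0}), 4↦clo(λx. (x x), {loop↦0})}; K=[fun]⟩
17. ⟨C=(x x); E={x↦5, loop↦0}; S={0↦4, 1↦clo(λx. (x x), {loop↦0}), 2↦clo(λx. (x x), {loop↦0}), 3↦clo(λx. (x x), {loop↦0}), 4↦clo(λx. (x x), {loop↦0}), 5↦clo(λx. (x x), {loop↦0})}; K=∅⟩
18. ⟨C=x; E={x↦5, loop↦0}; S={0↦4, 1↦clo(λx. (x x), {loop↦0}), 2↦clo(λx. (x x), {loop↦0}), 3↦clo(λx. (x x), {loop↦0}), 4↦clo(λx. (x x), {loop↦0}), 5↦clo(λx. (x x), {loop↦0})}; K=[arg]⟩
19. ⟨C=x; E={x↦5, loop↦0}; S={0↦4, 1↦clo(λx. (x x), {loop↦0}), 2↦clo(λx. (x x), {loop↦0}), 3↦clo(λx. (x x), {loop↦0}), 4↦clo(λx. (x x), {loop↦0}), 5↦clo(λx. (x x), {loop↦0})}; K=[fun]⟩
→ 19 transitions taken and the configuration is still not final: no result within 19 steps

Answer: DIVERGES (no final state within 19 steps)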